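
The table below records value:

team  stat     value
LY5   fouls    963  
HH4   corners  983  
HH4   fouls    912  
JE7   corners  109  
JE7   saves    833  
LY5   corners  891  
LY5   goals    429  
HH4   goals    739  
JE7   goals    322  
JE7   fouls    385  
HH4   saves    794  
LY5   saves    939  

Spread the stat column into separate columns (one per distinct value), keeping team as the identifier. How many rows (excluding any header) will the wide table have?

3

3 distinct team values → 3 rows.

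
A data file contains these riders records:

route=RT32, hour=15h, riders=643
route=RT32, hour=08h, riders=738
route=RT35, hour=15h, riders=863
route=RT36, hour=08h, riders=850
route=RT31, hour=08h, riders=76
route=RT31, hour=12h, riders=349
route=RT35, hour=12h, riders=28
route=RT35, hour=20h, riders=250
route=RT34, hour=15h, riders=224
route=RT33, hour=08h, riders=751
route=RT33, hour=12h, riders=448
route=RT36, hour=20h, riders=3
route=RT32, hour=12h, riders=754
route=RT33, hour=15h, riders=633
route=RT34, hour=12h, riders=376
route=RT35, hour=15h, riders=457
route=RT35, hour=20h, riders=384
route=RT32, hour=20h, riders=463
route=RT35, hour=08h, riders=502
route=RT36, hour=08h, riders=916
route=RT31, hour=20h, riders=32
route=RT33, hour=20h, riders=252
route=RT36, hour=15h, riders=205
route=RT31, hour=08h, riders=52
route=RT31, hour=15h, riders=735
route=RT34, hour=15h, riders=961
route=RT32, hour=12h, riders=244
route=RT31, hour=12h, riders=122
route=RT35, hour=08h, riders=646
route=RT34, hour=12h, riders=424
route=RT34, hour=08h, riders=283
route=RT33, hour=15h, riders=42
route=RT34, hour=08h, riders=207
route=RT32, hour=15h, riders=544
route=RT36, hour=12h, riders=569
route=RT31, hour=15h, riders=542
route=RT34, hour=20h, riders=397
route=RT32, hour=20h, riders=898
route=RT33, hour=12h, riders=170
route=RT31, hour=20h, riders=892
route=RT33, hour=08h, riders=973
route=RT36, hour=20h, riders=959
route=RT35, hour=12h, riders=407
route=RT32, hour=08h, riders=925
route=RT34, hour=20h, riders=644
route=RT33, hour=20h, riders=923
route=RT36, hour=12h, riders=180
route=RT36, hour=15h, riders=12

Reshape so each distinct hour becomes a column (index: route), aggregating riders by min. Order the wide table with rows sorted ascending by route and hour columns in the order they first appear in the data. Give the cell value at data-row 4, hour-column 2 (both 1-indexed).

With rows sorted ascending by route, row 4 is route=RT34. hour columns in first-appearance order: 15h, 08h, 12h, 20h; column 2 is 08h.
Long rows with route=RT34, hour=08h: min(283, 207) = 207.

207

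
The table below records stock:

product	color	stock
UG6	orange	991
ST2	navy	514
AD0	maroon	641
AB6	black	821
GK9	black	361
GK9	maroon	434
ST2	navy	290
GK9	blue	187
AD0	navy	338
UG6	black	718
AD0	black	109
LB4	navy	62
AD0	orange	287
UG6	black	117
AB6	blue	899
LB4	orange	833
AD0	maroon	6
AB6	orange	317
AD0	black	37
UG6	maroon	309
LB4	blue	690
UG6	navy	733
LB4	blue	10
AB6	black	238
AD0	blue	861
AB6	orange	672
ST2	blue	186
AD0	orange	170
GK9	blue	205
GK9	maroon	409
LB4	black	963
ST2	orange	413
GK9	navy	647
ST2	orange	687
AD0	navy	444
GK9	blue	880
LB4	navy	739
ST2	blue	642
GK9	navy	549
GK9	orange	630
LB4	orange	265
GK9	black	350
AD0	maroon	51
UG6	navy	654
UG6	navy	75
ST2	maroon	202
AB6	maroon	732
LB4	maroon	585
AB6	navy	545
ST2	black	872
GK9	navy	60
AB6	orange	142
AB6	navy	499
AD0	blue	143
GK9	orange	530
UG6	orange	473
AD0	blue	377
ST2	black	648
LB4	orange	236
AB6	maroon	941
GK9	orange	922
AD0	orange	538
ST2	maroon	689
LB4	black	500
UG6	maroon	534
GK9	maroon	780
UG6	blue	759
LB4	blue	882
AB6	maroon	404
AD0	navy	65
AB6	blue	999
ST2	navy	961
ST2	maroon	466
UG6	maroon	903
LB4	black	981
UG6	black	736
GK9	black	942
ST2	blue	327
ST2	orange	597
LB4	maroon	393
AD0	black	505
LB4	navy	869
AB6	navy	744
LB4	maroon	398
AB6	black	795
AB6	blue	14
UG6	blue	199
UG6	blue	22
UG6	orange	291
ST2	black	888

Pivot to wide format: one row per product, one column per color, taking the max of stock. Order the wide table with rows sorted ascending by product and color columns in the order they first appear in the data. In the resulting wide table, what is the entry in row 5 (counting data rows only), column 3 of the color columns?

With rows sorted ascending by product, row 5 is product=ST2. color columns in first-appearance order: orange, navy, maroon, black, blue; column 3 is maroon.
Long rows with product=ST2, color=maroon: max(202, 689, 466) = 689.

689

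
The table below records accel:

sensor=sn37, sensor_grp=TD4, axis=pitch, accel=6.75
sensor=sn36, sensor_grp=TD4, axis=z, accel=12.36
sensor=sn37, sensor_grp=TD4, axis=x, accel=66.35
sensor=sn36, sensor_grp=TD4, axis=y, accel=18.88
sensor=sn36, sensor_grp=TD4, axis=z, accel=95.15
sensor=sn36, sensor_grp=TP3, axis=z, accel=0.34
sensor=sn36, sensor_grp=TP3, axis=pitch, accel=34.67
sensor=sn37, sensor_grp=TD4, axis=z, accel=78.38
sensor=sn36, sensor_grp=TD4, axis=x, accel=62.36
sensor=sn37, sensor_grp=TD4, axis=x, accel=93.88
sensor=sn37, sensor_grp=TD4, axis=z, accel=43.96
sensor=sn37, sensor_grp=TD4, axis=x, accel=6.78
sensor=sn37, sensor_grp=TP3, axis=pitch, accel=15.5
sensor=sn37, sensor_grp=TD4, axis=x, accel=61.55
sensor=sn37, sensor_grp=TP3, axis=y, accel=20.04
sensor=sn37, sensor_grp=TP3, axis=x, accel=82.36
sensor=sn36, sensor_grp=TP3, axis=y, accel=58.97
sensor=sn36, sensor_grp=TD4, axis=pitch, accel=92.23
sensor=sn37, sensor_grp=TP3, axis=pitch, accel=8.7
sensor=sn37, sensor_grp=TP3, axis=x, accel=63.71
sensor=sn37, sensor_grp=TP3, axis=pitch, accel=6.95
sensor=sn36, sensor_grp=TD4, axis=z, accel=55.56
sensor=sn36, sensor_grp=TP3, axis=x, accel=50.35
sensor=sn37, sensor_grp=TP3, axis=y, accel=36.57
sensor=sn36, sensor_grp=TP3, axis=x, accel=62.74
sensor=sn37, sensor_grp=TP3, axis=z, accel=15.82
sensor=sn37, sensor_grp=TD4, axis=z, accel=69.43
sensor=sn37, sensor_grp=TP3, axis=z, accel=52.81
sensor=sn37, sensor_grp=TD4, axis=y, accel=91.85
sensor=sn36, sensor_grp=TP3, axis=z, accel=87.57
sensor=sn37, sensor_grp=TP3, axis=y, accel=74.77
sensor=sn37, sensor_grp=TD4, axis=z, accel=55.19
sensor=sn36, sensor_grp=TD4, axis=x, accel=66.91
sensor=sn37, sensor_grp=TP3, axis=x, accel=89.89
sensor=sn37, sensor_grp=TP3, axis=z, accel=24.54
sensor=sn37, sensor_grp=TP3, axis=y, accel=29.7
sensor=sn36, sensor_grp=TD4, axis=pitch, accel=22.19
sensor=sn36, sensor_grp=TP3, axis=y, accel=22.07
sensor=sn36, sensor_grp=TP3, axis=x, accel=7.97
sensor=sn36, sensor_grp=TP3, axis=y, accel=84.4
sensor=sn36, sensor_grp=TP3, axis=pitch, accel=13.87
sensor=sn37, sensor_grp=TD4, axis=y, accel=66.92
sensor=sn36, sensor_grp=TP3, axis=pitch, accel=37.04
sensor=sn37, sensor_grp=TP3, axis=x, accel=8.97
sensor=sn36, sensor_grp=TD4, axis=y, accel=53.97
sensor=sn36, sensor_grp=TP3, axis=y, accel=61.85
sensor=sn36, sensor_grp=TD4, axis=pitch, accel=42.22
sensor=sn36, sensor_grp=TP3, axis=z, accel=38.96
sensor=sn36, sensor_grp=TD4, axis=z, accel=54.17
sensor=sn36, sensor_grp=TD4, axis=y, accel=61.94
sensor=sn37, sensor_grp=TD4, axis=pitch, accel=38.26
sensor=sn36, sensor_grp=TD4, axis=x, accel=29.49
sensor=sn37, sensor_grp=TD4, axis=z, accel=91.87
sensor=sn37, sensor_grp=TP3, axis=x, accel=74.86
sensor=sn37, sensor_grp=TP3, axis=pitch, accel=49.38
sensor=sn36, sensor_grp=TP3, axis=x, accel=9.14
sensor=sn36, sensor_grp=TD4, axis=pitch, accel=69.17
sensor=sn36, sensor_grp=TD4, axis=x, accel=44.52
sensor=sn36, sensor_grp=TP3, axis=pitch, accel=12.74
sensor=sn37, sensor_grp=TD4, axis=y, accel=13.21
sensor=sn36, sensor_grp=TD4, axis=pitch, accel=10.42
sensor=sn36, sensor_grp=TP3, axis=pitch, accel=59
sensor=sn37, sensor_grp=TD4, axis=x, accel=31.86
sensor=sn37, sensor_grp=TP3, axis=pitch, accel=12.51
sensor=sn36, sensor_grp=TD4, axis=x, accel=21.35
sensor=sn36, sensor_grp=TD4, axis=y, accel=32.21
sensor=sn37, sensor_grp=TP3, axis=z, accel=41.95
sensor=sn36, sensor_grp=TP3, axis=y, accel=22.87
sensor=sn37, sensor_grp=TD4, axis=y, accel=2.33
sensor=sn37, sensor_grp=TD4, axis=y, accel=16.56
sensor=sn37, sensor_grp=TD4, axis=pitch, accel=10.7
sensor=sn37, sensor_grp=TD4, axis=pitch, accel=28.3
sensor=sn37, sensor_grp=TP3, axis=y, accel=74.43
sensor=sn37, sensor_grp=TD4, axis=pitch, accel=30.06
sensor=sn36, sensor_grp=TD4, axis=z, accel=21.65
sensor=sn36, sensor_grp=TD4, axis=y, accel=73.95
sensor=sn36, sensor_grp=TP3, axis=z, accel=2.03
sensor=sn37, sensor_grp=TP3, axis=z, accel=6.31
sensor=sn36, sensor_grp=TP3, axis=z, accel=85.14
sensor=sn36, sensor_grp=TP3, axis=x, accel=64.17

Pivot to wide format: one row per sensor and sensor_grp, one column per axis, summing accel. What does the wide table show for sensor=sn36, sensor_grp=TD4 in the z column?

Rows with sensor=sn36, sensor_grp=TD4 and axis=z: accel values are 12.36, 95.15, 55.56, 54.17, 21.65.
12.36 + 95.15 + 55.56 + 54.17 + 21.65 = 238.89.

238.89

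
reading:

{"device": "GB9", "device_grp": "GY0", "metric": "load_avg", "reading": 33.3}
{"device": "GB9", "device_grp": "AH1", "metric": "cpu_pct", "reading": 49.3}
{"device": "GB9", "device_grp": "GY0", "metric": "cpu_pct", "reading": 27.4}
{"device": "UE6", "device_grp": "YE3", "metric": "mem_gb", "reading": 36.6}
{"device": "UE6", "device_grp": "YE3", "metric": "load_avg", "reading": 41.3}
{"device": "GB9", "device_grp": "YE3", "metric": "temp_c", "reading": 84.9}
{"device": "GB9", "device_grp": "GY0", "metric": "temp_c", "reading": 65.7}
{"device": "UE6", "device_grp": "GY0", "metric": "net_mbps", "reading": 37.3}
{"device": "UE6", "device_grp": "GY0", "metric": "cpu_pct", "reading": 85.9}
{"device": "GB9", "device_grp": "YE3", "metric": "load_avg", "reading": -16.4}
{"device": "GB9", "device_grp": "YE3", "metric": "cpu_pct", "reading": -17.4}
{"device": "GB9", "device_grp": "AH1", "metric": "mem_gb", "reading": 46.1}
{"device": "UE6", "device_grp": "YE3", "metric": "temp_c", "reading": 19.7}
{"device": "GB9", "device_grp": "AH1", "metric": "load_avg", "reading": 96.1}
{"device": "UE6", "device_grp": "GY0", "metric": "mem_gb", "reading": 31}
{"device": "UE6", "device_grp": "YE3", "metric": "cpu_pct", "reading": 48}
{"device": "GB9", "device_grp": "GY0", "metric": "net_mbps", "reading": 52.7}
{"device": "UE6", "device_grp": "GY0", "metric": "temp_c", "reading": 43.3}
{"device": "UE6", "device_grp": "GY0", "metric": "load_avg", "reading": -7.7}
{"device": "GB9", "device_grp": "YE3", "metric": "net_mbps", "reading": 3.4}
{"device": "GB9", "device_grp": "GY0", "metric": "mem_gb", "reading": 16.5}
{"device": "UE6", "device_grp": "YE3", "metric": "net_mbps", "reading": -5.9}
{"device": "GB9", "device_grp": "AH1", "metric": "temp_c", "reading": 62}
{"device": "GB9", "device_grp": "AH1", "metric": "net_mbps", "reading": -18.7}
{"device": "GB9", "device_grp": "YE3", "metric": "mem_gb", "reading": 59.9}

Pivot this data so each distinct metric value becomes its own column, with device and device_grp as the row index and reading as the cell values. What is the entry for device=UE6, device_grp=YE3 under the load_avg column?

Wide layout: rows indexed by device and device_grp, columns are the 5 distinct metric values (load_avg, cpu_pct, mem_gb, temp_c, net_mbps).
Cell (device=UE6, device_grp=YE3, metric=load_avg) draws from the long row where device=UE6, device_grp=YE3 and metric=load_avg, which has reading=41.3.

41.3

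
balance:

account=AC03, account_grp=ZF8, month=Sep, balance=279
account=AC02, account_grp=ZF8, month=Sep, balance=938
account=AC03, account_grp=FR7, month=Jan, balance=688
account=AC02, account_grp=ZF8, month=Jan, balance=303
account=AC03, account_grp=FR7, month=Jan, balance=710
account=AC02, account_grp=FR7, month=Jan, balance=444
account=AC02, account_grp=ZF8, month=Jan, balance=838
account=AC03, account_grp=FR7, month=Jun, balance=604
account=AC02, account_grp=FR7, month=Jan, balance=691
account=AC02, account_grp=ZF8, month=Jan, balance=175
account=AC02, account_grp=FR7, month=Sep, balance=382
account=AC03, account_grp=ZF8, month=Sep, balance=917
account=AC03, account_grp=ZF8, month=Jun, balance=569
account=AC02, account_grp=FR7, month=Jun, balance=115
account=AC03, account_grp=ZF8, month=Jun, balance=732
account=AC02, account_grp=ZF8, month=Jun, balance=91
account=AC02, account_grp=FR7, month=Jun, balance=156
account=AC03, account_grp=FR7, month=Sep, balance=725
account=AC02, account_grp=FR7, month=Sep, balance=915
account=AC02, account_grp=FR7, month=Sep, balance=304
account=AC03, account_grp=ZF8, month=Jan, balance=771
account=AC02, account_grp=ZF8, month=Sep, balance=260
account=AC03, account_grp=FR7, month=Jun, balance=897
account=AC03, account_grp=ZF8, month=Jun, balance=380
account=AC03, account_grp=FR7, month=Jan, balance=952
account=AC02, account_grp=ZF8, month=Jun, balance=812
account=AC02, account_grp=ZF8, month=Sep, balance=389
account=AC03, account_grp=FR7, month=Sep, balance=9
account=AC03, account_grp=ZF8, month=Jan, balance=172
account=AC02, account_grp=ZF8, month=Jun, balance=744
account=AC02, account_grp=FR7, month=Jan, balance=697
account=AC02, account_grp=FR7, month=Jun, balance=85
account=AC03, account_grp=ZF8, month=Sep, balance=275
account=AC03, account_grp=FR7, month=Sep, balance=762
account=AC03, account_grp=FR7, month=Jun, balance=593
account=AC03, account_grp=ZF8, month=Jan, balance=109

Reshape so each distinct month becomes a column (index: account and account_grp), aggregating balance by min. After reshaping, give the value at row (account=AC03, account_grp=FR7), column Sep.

Rows with account=AC03, account_grp=FR7 and month=Sep: balance values are 725, 9, 762.
min(725, 9, 762) = 9.

9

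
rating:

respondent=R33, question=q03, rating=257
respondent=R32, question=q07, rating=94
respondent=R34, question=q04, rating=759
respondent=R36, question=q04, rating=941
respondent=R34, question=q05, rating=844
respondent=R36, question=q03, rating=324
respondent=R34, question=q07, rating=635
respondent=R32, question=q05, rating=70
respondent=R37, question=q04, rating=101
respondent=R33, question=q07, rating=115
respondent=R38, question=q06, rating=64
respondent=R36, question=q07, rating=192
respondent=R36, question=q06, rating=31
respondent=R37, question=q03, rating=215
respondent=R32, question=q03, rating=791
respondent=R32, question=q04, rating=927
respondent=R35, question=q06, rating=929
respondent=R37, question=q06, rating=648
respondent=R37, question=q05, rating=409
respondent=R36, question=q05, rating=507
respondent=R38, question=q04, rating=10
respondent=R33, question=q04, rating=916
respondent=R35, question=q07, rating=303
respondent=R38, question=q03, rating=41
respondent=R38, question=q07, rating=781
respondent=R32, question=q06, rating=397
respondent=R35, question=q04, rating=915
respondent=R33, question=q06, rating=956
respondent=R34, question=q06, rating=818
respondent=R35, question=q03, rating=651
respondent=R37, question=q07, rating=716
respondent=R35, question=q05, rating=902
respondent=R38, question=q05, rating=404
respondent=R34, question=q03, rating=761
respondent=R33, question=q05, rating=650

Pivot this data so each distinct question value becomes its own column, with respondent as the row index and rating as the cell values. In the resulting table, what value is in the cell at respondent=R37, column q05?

Wide layout: rows indexed by respondent, columns are the 5 distinct question values (q03, q07, q04, q05, q06).
Cell (respondent=R37, question=q05) draws from the long row where respondent=R37 and question=q05, which has rating=409.

409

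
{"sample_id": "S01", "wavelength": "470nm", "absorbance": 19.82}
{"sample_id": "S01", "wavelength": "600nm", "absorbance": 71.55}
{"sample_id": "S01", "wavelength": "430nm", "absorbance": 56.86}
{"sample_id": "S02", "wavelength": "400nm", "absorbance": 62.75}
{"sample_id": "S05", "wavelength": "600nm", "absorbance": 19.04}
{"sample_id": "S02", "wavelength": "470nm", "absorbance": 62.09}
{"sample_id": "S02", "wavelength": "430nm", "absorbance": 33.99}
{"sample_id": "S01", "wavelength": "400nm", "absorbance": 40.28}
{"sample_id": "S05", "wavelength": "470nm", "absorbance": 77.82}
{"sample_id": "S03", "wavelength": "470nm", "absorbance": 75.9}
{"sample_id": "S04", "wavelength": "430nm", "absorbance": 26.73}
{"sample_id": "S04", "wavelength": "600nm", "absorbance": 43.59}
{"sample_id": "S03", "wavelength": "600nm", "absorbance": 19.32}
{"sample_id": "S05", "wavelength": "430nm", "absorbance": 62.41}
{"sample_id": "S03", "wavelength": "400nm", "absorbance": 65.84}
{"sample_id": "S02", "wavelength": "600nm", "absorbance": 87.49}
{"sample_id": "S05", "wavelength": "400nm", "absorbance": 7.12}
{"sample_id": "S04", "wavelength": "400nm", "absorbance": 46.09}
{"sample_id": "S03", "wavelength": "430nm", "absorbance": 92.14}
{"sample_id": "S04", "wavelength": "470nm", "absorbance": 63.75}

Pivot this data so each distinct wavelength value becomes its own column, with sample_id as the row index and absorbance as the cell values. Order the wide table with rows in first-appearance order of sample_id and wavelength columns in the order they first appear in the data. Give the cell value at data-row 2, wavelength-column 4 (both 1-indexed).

62.75

With rows in first-appearance order of sample_id, row 2 is sample_id=S02. wavelength columns in first-appearance order: 470nm, 600nm, 430nm, 400nm; column 4 is 400nm.
Long rows with sample_id=S02, wavelength=400nm: absorbance = 62.75.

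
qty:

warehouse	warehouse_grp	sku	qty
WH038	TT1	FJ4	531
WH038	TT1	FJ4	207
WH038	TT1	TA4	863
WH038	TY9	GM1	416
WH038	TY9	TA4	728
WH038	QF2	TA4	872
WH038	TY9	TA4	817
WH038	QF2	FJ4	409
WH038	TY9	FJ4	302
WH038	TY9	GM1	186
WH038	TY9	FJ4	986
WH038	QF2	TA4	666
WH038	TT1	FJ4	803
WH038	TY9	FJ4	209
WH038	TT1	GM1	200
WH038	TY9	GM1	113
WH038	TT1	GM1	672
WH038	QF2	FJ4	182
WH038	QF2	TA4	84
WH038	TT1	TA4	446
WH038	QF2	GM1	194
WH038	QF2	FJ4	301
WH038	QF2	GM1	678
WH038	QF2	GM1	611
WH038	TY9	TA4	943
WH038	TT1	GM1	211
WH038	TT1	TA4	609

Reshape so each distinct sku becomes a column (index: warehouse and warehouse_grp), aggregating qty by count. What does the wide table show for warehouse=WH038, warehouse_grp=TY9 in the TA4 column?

Rows with warehouse=WH038, warehouse_grp=TY9 and sku=TA4: qty values are 728, 817, 943.
3 rows match — count = 3.

3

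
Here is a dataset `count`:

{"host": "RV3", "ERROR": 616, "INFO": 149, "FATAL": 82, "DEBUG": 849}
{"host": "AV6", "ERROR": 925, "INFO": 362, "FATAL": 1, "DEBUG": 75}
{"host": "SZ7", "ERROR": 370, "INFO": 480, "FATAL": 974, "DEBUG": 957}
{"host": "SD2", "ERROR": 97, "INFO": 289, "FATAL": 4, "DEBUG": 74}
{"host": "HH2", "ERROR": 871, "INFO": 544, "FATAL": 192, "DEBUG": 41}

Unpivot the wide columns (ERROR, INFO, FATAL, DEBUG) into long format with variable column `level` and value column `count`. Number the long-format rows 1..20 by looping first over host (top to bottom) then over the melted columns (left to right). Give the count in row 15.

4

20 rows total (5 × 4). Row 15: index ⌊(15-1)/4⌋ = 3 into host → SD2; (15-1) mod 4 = 2 into the melted columns → FATAL.
So row 15 is (SD2, FATAL, 4); count = 4.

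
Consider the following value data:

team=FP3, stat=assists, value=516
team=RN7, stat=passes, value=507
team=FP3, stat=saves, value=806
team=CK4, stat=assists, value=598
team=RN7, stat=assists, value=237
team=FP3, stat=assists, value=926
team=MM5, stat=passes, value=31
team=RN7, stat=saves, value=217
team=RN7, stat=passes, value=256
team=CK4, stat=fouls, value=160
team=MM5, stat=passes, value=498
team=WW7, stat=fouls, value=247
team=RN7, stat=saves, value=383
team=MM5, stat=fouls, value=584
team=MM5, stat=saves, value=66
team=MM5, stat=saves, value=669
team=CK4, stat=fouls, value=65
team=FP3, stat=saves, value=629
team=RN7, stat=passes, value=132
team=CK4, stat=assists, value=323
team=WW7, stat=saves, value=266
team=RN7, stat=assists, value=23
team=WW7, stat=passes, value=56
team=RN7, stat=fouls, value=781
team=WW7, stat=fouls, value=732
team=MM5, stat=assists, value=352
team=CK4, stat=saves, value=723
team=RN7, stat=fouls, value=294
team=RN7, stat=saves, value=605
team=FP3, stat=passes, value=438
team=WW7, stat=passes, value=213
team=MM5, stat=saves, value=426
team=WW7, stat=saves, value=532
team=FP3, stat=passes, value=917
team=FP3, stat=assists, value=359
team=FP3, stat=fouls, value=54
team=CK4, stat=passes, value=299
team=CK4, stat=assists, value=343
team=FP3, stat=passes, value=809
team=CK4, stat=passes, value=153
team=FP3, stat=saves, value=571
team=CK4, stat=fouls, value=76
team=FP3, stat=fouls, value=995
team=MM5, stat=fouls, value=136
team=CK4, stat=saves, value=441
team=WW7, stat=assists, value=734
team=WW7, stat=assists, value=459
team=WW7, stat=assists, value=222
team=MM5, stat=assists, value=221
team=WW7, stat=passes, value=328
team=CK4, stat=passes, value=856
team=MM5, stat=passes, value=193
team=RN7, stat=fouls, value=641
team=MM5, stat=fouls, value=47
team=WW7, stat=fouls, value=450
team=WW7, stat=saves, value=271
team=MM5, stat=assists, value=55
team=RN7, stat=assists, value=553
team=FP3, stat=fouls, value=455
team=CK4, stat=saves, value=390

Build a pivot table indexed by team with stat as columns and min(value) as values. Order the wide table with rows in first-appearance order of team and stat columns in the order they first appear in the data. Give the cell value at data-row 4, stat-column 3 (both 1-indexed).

66

With rows in first-appearance order of team, row 4 is team=MM5. stat columns in first-appearance order: assists, passes, saves, fouls; column 3 is saves.
Long rows with team=MM5, stat=saves: min(66, 669, 426) = 66.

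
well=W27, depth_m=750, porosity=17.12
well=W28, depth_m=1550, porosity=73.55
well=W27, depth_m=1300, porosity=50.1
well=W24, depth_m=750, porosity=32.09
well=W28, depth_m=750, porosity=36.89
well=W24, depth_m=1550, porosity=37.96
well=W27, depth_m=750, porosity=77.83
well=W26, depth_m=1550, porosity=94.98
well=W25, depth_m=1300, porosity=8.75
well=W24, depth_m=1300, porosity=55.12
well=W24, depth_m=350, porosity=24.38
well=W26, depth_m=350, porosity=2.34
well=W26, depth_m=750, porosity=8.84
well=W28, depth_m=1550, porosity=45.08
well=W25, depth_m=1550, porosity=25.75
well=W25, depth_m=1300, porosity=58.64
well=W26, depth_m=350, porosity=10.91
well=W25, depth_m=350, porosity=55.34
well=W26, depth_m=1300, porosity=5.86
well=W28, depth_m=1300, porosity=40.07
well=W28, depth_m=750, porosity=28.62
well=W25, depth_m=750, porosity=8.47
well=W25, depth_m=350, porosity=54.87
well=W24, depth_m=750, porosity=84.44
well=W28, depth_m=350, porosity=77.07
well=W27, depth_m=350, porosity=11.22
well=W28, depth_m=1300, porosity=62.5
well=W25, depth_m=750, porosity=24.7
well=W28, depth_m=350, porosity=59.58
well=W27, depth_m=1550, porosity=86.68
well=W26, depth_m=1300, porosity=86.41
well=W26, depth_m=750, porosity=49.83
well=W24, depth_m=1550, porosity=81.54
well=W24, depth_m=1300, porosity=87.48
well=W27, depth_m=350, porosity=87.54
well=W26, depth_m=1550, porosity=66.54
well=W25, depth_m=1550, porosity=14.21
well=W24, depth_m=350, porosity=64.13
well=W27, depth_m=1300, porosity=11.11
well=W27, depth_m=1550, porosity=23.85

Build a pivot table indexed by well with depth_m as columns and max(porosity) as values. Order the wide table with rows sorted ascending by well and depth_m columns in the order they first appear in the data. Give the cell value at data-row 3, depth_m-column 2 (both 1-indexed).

With rows sorted ascending by well, row 3 is well=W26. depth_m columns in first-appearance order: 750, 1550, 1300, 350; column 2 is 1550.
Long rows with well=W26, depth_m=1550: max(94.98, 66.54) = 94.98.

94.98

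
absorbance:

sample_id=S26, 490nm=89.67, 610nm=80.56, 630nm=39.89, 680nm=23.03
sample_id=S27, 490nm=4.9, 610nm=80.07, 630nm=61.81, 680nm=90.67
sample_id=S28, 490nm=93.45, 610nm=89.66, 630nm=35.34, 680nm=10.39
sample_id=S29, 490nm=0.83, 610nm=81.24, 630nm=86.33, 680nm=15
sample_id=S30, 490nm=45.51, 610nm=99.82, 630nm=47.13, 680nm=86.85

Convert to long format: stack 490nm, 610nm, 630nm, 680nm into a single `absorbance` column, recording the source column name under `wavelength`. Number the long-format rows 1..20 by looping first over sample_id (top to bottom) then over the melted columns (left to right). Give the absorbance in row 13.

20 rows total (5 × 4). Row 13: index ⌊(13-1)/4⌋ = 3 into sample_id → S29; (13-1) mod 4 = 0 into the melted columns → 490nm.
So row 13 is (S29, 490nm, 0.83); absorbance = 0.83.

0.83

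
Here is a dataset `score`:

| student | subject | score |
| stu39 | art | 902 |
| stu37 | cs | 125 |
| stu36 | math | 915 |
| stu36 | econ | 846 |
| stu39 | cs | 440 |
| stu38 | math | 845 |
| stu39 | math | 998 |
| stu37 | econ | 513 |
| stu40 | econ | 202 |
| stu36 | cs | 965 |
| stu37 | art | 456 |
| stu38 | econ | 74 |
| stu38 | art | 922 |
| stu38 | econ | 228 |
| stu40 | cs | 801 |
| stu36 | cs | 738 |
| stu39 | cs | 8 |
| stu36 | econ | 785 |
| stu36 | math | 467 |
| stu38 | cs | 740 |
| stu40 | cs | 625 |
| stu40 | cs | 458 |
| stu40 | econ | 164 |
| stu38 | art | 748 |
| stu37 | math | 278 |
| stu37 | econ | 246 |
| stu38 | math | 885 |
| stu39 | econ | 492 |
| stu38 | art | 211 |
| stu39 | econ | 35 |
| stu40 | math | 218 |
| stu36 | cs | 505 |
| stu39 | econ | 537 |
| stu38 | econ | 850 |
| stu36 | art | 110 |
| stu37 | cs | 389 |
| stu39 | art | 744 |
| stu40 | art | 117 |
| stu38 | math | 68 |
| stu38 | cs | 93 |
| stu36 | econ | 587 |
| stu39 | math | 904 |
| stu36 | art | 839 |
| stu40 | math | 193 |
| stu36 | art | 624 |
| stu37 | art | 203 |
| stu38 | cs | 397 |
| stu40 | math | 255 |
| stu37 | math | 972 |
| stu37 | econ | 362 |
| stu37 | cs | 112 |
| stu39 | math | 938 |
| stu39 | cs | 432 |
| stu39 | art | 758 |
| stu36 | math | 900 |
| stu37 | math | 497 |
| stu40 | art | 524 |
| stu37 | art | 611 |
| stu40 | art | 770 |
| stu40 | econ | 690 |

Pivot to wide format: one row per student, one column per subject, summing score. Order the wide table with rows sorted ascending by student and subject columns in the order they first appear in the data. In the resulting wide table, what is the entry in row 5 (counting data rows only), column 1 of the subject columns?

1411

With rows sorted ascending by student, row 5 is student=stu40. subject columns in first-appearance order: art, cs, math, econ; column 1 is art.
Long rows with student=stu40, subject=art: 117 + 524 + 770 = 1411.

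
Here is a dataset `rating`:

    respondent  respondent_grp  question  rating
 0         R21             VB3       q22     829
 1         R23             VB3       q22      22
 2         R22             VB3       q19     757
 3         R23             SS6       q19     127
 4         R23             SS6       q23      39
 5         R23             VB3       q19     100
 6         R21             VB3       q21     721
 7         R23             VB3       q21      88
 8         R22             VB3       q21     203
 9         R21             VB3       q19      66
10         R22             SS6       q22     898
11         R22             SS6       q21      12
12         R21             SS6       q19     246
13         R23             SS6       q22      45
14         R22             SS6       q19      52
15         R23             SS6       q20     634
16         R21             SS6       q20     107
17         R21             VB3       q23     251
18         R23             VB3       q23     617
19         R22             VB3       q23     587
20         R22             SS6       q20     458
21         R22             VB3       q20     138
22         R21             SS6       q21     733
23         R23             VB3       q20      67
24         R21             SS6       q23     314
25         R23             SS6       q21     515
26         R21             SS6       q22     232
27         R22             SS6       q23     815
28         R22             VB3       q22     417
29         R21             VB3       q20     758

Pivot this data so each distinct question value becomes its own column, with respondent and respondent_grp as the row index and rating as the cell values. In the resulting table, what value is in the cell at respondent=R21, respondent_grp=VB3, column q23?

251

Wide layout: rows indexed by respondent and respondent_grp, columns are the 5 distinct question values (q22, q19, q23, q21, q20).
Cell (respondent=R21, respondent_grp=VB3, question=q23) draws from the long row where respondent=R21, respondent_grp=VB3 and question=q23, which has rating=251.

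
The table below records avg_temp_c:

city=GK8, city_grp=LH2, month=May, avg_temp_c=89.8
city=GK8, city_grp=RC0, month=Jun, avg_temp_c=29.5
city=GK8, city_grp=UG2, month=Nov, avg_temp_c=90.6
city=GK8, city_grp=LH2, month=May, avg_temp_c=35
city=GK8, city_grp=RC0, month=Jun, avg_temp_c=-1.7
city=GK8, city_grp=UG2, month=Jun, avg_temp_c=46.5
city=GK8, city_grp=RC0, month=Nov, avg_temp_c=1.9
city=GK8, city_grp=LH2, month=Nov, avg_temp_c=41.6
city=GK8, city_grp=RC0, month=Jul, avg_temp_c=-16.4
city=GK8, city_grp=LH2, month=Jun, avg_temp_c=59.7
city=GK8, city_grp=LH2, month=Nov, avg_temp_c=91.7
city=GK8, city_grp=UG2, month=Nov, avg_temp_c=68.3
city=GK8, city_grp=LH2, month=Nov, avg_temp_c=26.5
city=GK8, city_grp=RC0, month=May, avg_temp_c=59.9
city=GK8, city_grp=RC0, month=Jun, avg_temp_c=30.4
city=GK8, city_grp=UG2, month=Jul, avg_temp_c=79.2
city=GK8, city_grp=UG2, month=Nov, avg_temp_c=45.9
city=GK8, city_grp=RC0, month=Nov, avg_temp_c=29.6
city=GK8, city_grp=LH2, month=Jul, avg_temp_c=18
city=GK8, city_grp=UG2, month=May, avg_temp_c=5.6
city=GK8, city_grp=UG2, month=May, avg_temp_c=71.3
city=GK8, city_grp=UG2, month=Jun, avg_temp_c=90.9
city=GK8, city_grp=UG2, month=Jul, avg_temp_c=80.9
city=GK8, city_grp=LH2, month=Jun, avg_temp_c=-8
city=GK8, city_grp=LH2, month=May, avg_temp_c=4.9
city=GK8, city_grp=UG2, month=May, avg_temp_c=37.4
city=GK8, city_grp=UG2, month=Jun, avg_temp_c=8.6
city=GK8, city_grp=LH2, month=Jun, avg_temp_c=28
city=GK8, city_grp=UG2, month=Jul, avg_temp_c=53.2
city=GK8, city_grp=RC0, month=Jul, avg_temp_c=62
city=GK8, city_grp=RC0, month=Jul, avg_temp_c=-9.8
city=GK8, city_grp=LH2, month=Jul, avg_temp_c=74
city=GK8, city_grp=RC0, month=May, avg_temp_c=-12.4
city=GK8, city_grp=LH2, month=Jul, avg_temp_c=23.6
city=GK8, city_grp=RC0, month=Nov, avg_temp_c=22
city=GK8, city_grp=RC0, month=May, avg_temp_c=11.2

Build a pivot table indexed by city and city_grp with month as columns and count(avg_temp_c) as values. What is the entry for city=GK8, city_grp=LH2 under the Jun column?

3

Rows with city=GK8, city_grp=LH2 and month=Jun: avg_temp_c values are 59.7, -8, 28.
3 rows match — count = 3.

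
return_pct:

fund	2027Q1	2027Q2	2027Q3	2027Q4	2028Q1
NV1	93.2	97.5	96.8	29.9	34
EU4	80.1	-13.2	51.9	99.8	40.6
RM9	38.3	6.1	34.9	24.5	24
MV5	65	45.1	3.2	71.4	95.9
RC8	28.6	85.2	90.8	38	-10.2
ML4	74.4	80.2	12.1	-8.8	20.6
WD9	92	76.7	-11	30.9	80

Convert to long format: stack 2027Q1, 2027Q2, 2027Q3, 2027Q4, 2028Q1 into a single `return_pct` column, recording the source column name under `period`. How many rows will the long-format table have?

7 fund values × 5 melted columns = 35 rows.

35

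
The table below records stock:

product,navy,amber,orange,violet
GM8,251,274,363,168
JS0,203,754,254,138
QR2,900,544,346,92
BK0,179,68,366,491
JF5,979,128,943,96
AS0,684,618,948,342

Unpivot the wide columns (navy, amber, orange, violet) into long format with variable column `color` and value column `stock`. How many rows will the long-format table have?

6 product values × 4 melted columns = 24 rows.

24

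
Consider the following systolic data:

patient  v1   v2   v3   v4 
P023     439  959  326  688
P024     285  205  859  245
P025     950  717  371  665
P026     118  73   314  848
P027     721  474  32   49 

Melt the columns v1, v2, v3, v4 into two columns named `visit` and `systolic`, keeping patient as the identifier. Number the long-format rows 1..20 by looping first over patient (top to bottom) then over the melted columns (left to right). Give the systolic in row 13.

118

20 rows total (5 × 4). Row 13: index ⌊(13-1)/4⌋ = 3 into patient → P026; (13-1) mod 4 = 0 into the melted columns → v1.
So row 13 is (P026, v1, 118); systolic = 118.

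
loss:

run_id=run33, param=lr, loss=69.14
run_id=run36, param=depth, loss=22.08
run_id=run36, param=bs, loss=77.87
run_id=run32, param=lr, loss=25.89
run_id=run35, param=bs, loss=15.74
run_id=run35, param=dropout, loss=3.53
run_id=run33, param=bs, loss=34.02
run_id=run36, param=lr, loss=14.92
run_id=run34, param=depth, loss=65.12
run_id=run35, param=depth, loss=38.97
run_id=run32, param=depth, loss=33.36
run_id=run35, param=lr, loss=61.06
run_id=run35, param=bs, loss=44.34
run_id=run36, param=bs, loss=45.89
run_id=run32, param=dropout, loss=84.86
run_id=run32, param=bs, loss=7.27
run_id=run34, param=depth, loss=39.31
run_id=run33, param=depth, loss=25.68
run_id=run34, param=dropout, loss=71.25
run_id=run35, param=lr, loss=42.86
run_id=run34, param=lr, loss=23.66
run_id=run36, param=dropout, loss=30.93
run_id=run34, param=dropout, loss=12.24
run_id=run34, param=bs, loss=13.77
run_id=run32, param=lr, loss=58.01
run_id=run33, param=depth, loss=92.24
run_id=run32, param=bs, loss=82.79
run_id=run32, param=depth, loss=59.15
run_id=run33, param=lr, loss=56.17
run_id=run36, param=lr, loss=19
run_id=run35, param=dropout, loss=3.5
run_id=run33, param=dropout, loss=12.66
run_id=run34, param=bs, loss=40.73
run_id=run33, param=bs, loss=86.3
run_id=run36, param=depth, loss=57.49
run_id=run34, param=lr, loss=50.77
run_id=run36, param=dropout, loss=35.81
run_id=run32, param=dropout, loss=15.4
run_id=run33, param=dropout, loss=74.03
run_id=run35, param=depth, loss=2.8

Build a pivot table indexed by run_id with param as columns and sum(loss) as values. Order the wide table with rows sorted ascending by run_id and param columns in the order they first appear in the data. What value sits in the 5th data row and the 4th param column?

66.74

With rows sorted ascending by run_id, row 5 is run_id=run36. param columns in first-appearance order: lr, depth, bs, dropout; column 4 is dropout.
Long rows with run_id=run36, param=dropout: 30.93 + 35.81 = 66.74.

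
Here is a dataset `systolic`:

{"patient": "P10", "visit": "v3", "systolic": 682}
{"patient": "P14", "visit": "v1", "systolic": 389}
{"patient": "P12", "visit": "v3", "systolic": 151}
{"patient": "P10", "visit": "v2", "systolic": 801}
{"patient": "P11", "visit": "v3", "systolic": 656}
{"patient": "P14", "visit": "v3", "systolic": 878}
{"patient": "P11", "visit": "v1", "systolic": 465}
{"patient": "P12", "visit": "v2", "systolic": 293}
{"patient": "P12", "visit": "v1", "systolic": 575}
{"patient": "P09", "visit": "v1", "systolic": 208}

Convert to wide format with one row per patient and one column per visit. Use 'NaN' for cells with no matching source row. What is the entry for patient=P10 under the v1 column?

No long-format row has patient=P10 and visit=v1, so the cell is NaN.

NaN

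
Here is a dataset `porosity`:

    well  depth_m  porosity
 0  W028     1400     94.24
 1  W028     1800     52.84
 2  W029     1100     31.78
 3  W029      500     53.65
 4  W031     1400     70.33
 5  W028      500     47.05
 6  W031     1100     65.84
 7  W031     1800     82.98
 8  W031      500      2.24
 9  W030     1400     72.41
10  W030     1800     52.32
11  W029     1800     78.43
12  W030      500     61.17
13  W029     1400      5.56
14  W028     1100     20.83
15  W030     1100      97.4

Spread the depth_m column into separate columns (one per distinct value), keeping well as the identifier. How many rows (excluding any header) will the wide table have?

4 distinct well values → 4 rows.

4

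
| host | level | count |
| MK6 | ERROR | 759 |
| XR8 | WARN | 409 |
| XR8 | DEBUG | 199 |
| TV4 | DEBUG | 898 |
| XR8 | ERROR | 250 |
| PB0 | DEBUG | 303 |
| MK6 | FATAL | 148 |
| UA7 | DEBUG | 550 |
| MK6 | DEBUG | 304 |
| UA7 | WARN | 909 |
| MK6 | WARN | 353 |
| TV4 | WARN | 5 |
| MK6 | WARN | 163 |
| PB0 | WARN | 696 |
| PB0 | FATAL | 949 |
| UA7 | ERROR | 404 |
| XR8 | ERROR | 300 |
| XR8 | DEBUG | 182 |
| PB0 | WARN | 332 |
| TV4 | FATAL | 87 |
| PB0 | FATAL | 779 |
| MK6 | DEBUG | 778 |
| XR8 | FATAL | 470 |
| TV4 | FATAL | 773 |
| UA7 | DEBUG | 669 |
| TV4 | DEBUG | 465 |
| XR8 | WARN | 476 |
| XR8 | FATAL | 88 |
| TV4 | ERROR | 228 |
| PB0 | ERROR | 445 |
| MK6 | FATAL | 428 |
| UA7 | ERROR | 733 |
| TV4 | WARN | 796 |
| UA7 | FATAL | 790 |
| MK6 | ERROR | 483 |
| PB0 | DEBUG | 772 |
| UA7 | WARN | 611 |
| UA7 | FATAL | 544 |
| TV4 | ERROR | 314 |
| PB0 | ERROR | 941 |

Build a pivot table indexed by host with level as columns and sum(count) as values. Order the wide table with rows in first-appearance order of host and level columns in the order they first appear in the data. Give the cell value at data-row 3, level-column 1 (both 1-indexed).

542

With rows in first-appearance order of host, row 3 is host=TV4. level columns in first-appearance order: ERROR, WARN, DEBUG, FATAL; column 1 is ERROR.
Long rows with host=TV4, level=ERROR: 228 + 314 = 542.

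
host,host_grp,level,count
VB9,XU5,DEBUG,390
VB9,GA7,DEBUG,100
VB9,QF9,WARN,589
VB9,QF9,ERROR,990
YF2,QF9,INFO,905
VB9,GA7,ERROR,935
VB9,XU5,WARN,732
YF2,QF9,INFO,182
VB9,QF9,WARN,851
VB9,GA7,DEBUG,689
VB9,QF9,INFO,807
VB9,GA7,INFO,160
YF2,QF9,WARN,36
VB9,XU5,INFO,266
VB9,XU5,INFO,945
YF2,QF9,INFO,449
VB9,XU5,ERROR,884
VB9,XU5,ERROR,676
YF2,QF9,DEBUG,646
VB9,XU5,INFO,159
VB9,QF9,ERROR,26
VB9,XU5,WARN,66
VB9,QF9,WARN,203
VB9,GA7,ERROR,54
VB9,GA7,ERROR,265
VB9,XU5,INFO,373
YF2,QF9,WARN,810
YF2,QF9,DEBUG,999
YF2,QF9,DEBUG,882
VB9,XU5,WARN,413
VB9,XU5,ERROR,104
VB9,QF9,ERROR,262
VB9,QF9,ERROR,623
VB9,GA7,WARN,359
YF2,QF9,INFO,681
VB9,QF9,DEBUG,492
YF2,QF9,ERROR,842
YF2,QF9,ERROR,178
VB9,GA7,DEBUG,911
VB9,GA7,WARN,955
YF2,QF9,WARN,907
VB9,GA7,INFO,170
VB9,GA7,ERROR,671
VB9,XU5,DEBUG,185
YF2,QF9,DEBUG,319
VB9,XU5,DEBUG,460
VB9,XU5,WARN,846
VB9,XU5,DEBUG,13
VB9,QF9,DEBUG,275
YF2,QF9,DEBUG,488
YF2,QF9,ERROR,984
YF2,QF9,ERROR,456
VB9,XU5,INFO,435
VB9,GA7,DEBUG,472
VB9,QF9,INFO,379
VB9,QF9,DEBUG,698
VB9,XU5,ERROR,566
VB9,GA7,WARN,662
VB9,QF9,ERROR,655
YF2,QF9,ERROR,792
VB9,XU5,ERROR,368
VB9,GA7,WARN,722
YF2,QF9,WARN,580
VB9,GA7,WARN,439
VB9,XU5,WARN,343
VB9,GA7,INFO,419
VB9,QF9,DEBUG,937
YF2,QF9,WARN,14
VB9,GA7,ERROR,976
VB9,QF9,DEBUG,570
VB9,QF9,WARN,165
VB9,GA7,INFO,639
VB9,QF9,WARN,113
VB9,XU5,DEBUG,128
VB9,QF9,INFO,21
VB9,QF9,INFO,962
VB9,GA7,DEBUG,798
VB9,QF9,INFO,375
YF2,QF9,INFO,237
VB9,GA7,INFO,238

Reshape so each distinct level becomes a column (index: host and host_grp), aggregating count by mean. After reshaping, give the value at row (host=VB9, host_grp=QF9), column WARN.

Rows with host=VB9, host_grp=QF9 and level=WARN: count values are 589, 851, 203, 165, 113.
(589 + 851 + 203 + 165 + 113) / 5 = 384.20.

384.20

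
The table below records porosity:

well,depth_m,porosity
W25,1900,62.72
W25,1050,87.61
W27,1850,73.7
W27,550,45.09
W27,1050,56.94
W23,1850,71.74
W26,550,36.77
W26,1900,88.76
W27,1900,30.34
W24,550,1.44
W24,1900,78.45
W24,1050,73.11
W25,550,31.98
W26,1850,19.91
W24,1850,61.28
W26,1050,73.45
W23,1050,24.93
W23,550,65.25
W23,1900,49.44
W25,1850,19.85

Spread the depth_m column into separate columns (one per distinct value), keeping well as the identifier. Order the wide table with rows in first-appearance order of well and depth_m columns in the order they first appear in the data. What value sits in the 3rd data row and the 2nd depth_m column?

24.93

With rows in first-appearance order of well, row 3 is well=W23. depth_m columns in first-appearance order: 1900, 1050, 1850, 550; column 2 is 1050.
Long rows with well=W23, depth_m=1050: porosity = 24.93.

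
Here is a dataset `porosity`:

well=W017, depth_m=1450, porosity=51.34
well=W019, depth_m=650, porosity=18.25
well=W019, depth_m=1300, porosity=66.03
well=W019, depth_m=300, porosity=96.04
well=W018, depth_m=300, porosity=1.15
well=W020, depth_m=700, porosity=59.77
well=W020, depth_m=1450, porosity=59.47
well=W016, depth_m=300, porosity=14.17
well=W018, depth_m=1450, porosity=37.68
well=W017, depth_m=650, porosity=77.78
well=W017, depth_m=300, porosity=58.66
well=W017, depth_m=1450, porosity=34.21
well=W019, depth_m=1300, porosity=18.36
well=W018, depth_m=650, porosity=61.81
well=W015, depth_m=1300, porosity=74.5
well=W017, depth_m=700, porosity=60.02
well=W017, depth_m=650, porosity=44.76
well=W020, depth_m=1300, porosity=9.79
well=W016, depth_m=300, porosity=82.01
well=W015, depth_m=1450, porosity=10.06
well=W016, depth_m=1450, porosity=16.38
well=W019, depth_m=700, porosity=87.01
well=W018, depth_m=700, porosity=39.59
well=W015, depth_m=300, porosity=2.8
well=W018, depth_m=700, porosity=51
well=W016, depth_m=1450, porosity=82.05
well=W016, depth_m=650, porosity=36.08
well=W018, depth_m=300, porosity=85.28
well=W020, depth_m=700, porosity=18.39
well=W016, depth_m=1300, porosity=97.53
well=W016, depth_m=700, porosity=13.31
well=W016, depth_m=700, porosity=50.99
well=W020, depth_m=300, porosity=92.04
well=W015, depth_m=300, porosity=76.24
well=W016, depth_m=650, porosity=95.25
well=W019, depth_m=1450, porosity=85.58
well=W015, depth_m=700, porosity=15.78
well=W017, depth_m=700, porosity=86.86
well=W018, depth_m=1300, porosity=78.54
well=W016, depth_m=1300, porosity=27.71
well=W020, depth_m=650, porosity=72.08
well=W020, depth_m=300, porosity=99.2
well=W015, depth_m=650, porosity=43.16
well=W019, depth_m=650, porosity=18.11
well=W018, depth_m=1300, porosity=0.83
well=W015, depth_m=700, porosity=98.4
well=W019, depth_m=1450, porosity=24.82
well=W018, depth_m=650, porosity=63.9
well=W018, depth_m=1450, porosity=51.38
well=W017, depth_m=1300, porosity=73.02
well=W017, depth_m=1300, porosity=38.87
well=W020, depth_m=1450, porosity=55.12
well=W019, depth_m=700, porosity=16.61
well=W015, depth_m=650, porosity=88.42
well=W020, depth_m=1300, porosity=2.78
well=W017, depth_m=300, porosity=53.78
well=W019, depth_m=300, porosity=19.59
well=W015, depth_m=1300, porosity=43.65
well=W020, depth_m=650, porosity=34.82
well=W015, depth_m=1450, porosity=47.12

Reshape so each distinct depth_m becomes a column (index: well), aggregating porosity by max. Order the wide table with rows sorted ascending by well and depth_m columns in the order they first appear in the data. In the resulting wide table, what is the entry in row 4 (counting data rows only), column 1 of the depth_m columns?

51.38

With rows sorted ascending by well, row 4 is well=W018. depth_m columns in first-appearance order: 1450, 650, 1300, 300, 700; column 1 is 1450.
Long rows with well=W018, depth_m=1450: max(37.68, 51.38) = 51.38.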